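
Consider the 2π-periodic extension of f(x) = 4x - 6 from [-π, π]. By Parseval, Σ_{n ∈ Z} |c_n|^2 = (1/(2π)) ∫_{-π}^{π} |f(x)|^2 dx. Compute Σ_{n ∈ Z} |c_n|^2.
Σ |c_n|^2 = 16π^2/3 + 36

Expand and integrate term by term over [-π, π]:
  ∫ (4x)^2 dx = 16·(2π^3/3); ∫ 2·4·(-6)·x dx = 0 (odd integrand); ∫ (-6)^2 dx = 36·2π.
So (1/(2π)) ∫_{-π}^{π} (4x - 6)^2 dx = 16π^2/3 + 36 = 16π^2/3 + 36.
Parseval ⇒ Σ |c_n|^2 = 16π^2/3 + 36.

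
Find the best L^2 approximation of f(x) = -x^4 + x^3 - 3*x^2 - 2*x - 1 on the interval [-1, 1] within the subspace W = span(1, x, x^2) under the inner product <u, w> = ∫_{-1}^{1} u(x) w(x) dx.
g(x) = -27*x^2/7 - 7*x/5 - 32/35

The best approximation g ∈ W is the orthogonal projection of f onto W. Writing g = a_0 + a_1 x + a_2 x^2, the coefficients solve the normal equations G · a = b where
  G_{ij} = <φ_i, φ_j> and b_i = <f, φ_i>, with φ_0 = 1, φ_1 = x, φ_2 = x^2.
G =
  [2, 0, 2/3]
  [0, 2/3, 0]
  [2/3, 0, 2/5],
b = (-22/5, -14/15, -226/105).
Solving gives a_0 = -32/35, a_1 = -7/5, a_2 = -27/7, so
  g(x) = -27*x^2/7 - 7*x/5 - 32/35.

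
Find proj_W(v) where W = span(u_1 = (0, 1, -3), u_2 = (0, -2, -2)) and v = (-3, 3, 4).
proj_W(v) = (0, 3, 4)

Set up U = [u_1 | ... | u_2] ∈ R^(3×2). The projector onto W = col(U) is P = U (U^T U)^(-1) U^T.
Compute U^T U =
  [10, 4]
  [4, 8],
and U^T v = (-9, -14).
Solve U^T U · c = U^T v for the coefficients: c = (-1/4, -13/8). The projection is proj_W(v) = U c.
Check: (v - proj_W(v)) · u_1 = 0  (should be 0).
Check: (v - proj_W(v)) · u_2 = 0  (should be 0).
Result: proj_W(v) = (0, 3, 4).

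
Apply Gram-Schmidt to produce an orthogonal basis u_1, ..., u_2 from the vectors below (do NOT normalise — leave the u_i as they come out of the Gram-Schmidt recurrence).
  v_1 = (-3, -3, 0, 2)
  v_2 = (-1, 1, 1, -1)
Orthogonal basis:
  u_1 = (-3, -3, 0, 2)
  u_2 = (-14/11, 8/11, 1, -9/11)

Apply the Gram-Schmidt recurrence
  u_1 = v_1
  u_i = v_i − Σ_{j<i} ((v_i · u_j) / (u_j · u_j)) · u_j.

Step by step this gives:
  u_1 = (-3, -3, 0, 2)
  u_2 = (-14/11, 8/11, 1, -9/11)

Orthogonality check:
  u_2 · u_1 = 0 (should be 0)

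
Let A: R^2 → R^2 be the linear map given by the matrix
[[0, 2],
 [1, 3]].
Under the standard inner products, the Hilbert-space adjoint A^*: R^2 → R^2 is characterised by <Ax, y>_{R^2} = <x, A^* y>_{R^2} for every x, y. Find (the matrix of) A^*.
A^* = A^T =
[[0, 1],
 [2, 3]]

For real matrices with standard dot products, the defining identity <Ax, y> = <x, A^* y> gives (Ax)^T y = x^T (A^*) y, i.e. x^T A^T y = x^T (A^*) y. Since this holds for all x, y, we must have A^* = A^T. Therefore
A^* =
[[0, 1],
 [2, 3]].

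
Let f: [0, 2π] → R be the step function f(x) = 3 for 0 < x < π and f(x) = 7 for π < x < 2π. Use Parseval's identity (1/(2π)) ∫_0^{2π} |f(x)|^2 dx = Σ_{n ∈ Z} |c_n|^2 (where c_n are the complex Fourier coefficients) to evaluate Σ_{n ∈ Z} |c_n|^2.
Σ |c_n|^2 = 29

Parseval equates the L^2 energy of f (normalised by 1/(2π)) with the ℓ^2 sum of its Fourier coefficients: (1/(2π)) ∫_0^{2π} |f|^2 = Σ |c_n|^2.
Compute the left side: (1/(2π)) [∫_0^π 3^2 dx + ∫_π^{2π} 7^2 dx] = (1/(2π)) · (9π + 49π) = (9 + 49)/2 = 29.
So Σ_{n ∈ Z} |c_n|^2 = 29.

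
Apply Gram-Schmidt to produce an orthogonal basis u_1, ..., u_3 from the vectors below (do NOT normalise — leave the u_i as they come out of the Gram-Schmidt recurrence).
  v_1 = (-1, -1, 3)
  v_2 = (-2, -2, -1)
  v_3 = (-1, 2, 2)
Orthogonal basis:
  u_1 = (-1, -1, 3)
  u_2 = (-21/11, -21/11, -14/11)
  u_3 = (-3/2, 3/2, 0)

Apply the Gram-Schmidt recurrence
  u_1 = v_1
  u_i = v_i − Σ_{j<i} ((v_i · u_j) / (u_j · u_j)) · u_j.

Step by step this gives:
  u_1 = (-1, -1, 3)
  u_2 = (-21/11, -21/11, -14/11)
  u_3 = (-3/2, 3/2, 0)

Orthogonality check:
  u_2 · u_1 = 0 (should be 0)
  u_3 · u_1 = 0 (should be 0)
  u_3 · u_2 = 0 (should be 0)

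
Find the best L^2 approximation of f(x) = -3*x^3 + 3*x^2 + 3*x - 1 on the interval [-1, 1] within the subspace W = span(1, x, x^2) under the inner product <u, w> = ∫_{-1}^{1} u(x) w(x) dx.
g(x) = 3*x^2 + 6*x/5 - 1

The best approximation g ∈ W is the orthogonal projection of f onto W. Writing g = a_0 + a_1 x + a_2 x^2, the coefficients solve the normal equations G · a = b where
  G_{ij} = <φ_i, φ_j> and b_i = <f, φ_i>, with φ_0 = 1, φ_1 = x, φ_2 = x^2.
G =
  [2, 0, 2/3]
  [0, 2/3, 0]
  [2/3, 0, 2/5],
b = (0, 4/5, 8/15).
Solving gives a_0 = -1, a_1 = 6/5, a_2 = 3, so
  g(x) = 3*x^2 + 6*x/5 - 1.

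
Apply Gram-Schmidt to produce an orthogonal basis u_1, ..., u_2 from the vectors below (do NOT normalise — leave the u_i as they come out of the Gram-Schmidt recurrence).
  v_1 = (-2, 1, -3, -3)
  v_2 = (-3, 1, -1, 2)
Orthogonal basis:
  u_1 = (-2, 1, -3, -3)
  u_2 = (-61/23, 19/23, -11/23, 58/23)

Apply the Gram-Schmidt recurrence
  u_1 = v_1
  u_i = v_i − Σ_{j<i} ((v_i · u_j) / (u_j · u_j)) · u_j.

Step by step this gives:
  u_1 = (-2, 1, -3, -3)
  u_2 = (-61/23, 19/23, -11/23, 58/23)

Orthogonality check:
  u_2 · u_1 = 0 (should be 0)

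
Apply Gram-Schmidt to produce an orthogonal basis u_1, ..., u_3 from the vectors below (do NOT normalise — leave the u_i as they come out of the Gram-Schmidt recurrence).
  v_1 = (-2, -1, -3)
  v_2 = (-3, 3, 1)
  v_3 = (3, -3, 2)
Orthogonal basis:
  u_1 = (-2, -1, -3)
  u_2 = (-3, 3, 1)
  u_3 = (-108/133, -297/266, 243/266)

Apply the Gram-Schmidt recurrence
  u_1 = v_1
  u_i = v_i − Σ_{j<i} ((v_i · u_j) / (u_j · u_j)) · u_j.

Step by step this gives:
  u_1 = (-2, -1, -3)
  u_2 = (-3, 3, 1)
  u_3 = (-108/133, -297/266, 243/266)

Orthogonality check:
  u_2 · u_1 = 0 (should be 0)
  u_3 · u_1 = 0 (should be 0)
  u_3 · u_2 = 0 (should be 0)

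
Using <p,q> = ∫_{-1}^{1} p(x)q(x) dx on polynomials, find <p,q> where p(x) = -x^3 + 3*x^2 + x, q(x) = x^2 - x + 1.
<p,q> = 44/15

Expand the product: p(x)·q(x) = -x^5 + 4*x^4 - 3*x^3 + 2*x^2 + x.
∫_{-1}^{1} of each monomial x^k gives [2/(k+1) if k even, 0 if k odd]. Integrating term-by-term (or equivalently evaluating the antiderivative F(x) = -x^6/6 + 4*x^5/5 - 3*x^4/4 + 2*x^3/3 + x^2/2 at the endpoints):
  F(1) − F(−1) = 21/20 − (-113/60) = 44/15.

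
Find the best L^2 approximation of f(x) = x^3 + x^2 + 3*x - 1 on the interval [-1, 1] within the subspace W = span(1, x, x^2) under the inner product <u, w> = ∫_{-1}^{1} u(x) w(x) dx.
g(x) = x^2 + 18*x/5 - 1

The best approximation g ∈ W is the orthogonal projection of f onto W. Writing g = a_0 + a_1 x + a_2 x^2, the coefficients solve the normal equations G · a = b where
  G_{ij} = <φ_i, φ_j> and b_i = <f, φ_i>, with φ_0 = 1, φ_1 = x, φ_2 = x^2.
G =
  [2, 0, 2/3]
  [0, 2/3, 0]
  [2/3, 0, 2/5],
b = (-4/3, 12/5, -4/15).
Solving gives a_0 = -1, a_1 = 18/5, a_2 = 1, so
  g(x) = x^2 + 18*x/5 - 1.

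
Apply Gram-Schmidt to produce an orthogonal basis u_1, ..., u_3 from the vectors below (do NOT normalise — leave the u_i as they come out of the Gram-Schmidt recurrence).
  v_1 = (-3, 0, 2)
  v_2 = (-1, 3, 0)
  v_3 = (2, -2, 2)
Orthogonal basis:
  u_1 = (-3, 0, 2)
  u_2 = (-4/13, 3, -6/13)
  u_3 = (156/121, 52/121, 234/121)

Apply the Gram-Schmidt recurrence
  u_1 = v_1
  u_i = v_i − Σ_{j<i} ((v_i · u_j) / (u_j · u_j)) · u_j.

Step by step this gives:
  u_1 = (-3, 0, 2)
  u_2 = (-4/13, 3, -6/13)
  u_3 = (156/121, 52/121, 234/121)

Orthogonality check:
  u_2 · u_1 = 0 (should be 0)
  u_3 · u_1 = 0 (should be 0)
  u_3 · u_2 = 0 (should be 0)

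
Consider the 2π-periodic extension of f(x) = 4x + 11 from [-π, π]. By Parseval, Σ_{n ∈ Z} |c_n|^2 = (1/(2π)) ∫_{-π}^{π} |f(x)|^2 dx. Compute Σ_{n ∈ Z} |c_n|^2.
Σ |c_n|^2 = 16π^2/3 + 121

Expand and integrate term by term over [-π, π]:
  ∫ (4x)^2 dx = 16·(2π^3/3); ∫ 2·4·(11)·x dx = 0 (odd integrand); ∫ 11^2 dx = 121·2π.
So (1/(2π)) ∫_{-π}^{π} (4x + 11)^2 dx = 16π^2/3 + 121 = 16π^2/3 + 121.
Parseval ⇒ Σ |c_n|^2 = 16π^2/3 + 121.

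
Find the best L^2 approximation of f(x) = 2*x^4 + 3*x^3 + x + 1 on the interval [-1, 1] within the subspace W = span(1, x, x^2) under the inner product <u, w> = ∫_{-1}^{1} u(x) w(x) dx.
g(x) = 12*x^2/7 + 14*x/5 + 29/35

The best approximation g ∈ W is the orthogonal projection of f onto W. Writing g = a_0 + a_1 x + a_2 x^2, the coefficients solve the normal equations G · a = b where
  G_{ij} = <φ_i, φ_j> and b_i = <f, φ_i>, with φ_0 = 1, φ_1 = x, φ_2 = x^2.
G =
  [2, 0, 2/3]
  [0, 2/3, 0]
  [2/3, 0, 2/5],
b = (14/5, 28/15, 26/21).
Solving gives a_0 = 29/35, a_1 = 14/5, a_2 = 12/7, so
  g(x) = 12*x^2/7 + 14*x/5 + 29/35.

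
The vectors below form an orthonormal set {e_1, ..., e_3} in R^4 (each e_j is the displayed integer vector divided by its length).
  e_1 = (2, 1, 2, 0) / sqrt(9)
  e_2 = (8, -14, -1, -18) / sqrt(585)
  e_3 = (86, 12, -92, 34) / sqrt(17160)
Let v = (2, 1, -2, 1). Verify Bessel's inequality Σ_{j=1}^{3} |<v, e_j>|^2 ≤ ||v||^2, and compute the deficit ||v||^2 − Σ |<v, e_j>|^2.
Σ |<v, e_j>|^2 = 217/22; ||v||^2 = 10; deficit = 3/22

Write each e_j = u_j / sqrt(<u_j, u_j>) where u_j is the displayed integer vector. Then <v, e_j> = <v, u_j> / sqrt(<u_j, u_j>), so |<v, e_j>|^2 = <v, u_j>^2 / <u_j, u_j>.
Coefficients: <v, e_1> = 1/sqrt(9), <v, e_2> = -14/sqrt(585), <v, e_3> = 402/sqrt(17160).
Square and sum: Σ |<v, e_j>|^2 = 217/22.
Compute ||v||^2 = v·v = 10.
Deficit = 10 − 217/22 = 3/22 ≥ 0, confirming Bessel's inequality. (The deficit equals ||v − Σ <v,e_j> e_j||^2, the squared distance from v to span{e_j}.)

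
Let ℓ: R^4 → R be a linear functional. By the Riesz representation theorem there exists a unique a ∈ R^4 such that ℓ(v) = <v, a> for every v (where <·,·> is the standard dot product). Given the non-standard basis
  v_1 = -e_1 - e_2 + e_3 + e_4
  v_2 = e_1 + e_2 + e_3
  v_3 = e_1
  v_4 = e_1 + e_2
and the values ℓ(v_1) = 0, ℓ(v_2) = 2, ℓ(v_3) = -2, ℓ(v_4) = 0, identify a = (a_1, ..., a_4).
a = (-2, 2, 2, -2)

Write a = (a_1, ..., a_4) in the standard basis. For each basis vector v_i, ℓ(v_i) = <v_i, a> is a linear equation in the a_j's. Collect the n equations into a matrix system V a = ℓ, where row i of V is v_i (expressed in the standard basis). Since V is invertible (lower-triangular with 1s on the diagonal, up to permutation), solve by back-substitution:
  V =
[[-1, -1, 1, 1],
 [1, 1, 1, 0],
 [1, 0, 0, 0],
 [1, 1, 0, 0]]
  V a = (0, 2, -2, 0)
Solving gives a = (-2, 2, 2, -2).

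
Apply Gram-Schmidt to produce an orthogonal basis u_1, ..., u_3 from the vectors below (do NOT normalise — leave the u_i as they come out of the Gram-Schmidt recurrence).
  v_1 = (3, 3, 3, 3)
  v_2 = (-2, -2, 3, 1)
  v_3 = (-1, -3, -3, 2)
Orthogonal basis:
  u_1 = (3, 3, 3, 3)
  u_2 = (-2, -2, 3, 1)
  u_3 = (13/36, -59/36, -23/12, 115/36)

Apply the Gram-Schmidt recurrence
  u_1 = v_1
  u_i = v_i − Σ_{j<i} ((v_i · u_j) / (u_j · u_j)) · u_j.

Step by step this gives:
  u_1 = (3, 3, 3, 3)
  u_2 = (-2, -2, 3, 1)
  u_3 = (13/36, -59/36, -23/12, 115/36)

Orthogonality check:
  u_2 · u_1 = 0 (should be 0)
  u_3 · u_1 = 0 (should be 0)
  u_3 · u_2 = 0 (should be 0)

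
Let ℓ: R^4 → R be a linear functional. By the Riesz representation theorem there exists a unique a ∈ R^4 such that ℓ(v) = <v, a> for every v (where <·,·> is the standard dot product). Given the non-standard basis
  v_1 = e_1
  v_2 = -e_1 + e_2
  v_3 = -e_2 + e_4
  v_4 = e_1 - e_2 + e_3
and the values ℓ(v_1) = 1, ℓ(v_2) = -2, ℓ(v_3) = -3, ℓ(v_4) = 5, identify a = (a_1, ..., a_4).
a = (1, -1, 3, -4)

Write a = (a_1, ..., a_4) in the standard basis. For each basis vector v_i, ℓ(v_i) = <v_i, a> is a linear equation in the a_j's. Collect the n equations into a matrix system V a = ℓ, where row i of V is v_i (expressed in the standard basis). Since V is invertible (lower-triangular with 1s on the diagonal, up to permutation), solve by back-substitution:
  V =
[[1, 0, 0, 0],
 [-1, 1, 0, 0],
 [0, -1, 0, 1],
 [1, -1, 1, 0]]
  V a = (1, -2, -3, 5)
Solving gives a = (1, -1, 3, -4).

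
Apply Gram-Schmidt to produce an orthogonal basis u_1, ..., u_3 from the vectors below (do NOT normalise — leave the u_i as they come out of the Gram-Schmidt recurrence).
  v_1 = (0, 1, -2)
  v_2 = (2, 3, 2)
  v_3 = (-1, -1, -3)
Orthogonal basis:
  u_1 = (0, 1, -2)
  u_2 = (2, 16/5, 8/5)
  u_3 = (4/21, -2/21, -1/21)

Apply the Gram-Schmidt recurrence
  u_1 = v_1
  u_i = v_i − Σ_{j<i} ((v_i · u_j) / (u_j · u_j)) · u_j.

Step by step this gives:
  u_1 = (0, 1, -2)
  u_2 = (2, 16/5, 8/5)
  u_3 = (4/21, -2/21, -1/21)

Orthogonality check:
  u_2 · u_1 = 0 (should be 0)
  u_3 · u_1 = 0 (should be 0)
  u_3 · u_2 = 0 (should be 0)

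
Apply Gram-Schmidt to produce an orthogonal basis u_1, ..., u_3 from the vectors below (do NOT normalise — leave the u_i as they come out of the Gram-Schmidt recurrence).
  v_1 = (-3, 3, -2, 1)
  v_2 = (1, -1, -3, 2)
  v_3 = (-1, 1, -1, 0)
Orthogonal basis:
  u_1 = (-3, 3, -2, 1)
  u_2 = (29/23, -29/23, -65/23, 44/23)
  u_3 = (6/341, -6/341, -84/341, -12/31)

Apply the Gram-Schmidt recurrence
  u_1 = v_1
  u_i = v_i − Σ_{j<i} ((v_i · u_j) / (u_j · u_j)) · u_j.

Step by step this gives:
  u_1 = (-3, 3, -2, 1)
  u_2 = (29/23, -29/23, -65/23, 44/23)
  u_3 = (6/341, -6/341, -84/341, -12/31)

Orthogonality check:
  u_2 · u_1 = 0 (should be 0)
  u_3 · u_1 = 0 (should be 0)
  u_3 · u_2 = 0 (should be 0)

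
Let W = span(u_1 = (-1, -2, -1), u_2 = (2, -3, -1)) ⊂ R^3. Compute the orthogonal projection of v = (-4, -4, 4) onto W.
proj_W(v) = (-192/59, -104/59, -72/59)

Set up U = [u_1 | ... | u_2] ∈ R^(3×2). The projector onto W = col(U) is P = U (U^T U)^(-1) U^T.
Compute U^T U =
  [6, 5]
  [5, 14],
and U^T v = (8, 0).
Solve U^T U · c = U^T v for the coefficients: c = (112/59, -40/59). The projection is proj_W(v) = U c.
Check: (v - proj_W(v)) · u_1 = 0  (should be 0).
Check: (v - proj_W(v)) · u_2 = 0  (should be 0).
Result: proj_W(v) = (-192/59, -104/59, -72/59).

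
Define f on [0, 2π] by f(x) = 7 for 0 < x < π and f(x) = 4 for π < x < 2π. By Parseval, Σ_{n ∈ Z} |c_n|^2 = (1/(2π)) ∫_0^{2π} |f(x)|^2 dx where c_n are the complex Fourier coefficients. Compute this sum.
Σ |c_n|^2 = 65/2

Parseval equates the L^2 energy of f (normalised by 1/(2π)) with the ℓ^2 sum of its Fourier coefficients: (1/(2π)) ∫_0^{2π} |f|^2 = Σ |c_n|^2.
Compute the left side: (1/(2π)) [∫_0^π 7^2 dx + ∫_π^{2π} 4^2 dx] = (1/(2π)) · (49π + 16π) = (49 + 16)/2 = 65/2.
So Σ_{n ∈ Z} |c_n|^2 = 65/2.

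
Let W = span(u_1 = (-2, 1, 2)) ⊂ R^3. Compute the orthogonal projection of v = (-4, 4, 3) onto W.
proj_W(v) = (-4, 2, 4)

Set up U = [u_1 | ... | u_1] ∈ R^(3×1). The projector onto W = col(U) is P = U (U^T U)^(-1) U^T.
Compute U^T U =
  [9],
and U^T v = (18).
Solve U^T U · c = U^T v for the coefficients: c = (2). The projection is proj_W(v) = U c.
Check: (v - proj_W(v)) · u_1 = 0  (should be 0).
Result: proj_W(v) = (-4, 2, 4).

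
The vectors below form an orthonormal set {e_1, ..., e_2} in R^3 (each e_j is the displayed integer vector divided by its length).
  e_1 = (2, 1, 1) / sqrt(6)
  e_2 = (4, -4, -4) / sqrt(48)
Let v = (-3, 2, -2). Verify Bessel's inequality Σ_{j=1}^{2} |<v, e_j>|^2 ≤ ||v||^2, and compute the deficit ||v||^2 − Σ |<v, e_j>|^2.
Σ |<v, e_j>|^2 = 9; ||v||^2 = 17; deficit = 8

Write each e_j = u_j / sqrt(<u_j, u_j>) where u_j is the displayed integer vector. Then <v, e_j> = <v, u_j> / sqrt(<u_j, u_j>), so |<v, e_j>|^2 = <v, u_j>^2 / <u_j, u_j>.
Coefficients: <v, e_1> = -6/sqrt(6), <v, e_2> = -12/sqrt(48).
Square and sum: Σ |<v, e_j>|^2 = 9.
Compute ||v||^2 = v·v = 17.
Deficit = 17 − 9 = 8 ≥ 0, confirming Bessel's inequality. (The deficit equals ||v − Σ <v,e_j> e_j||^2, the squared distance from v to span{e_j}.)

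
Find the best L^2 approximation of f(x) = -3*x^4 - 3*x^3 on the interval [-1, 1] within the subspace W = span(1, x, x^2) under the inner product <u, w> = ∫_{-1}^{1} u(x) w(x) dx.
g(x) = -18*x^2/7 - 9*x/5 + 9/35

The best approximation g ∈ W is the orthogonal projection of f onto W. Writing g = a_0 + a_1 x + a_2 x^2, the coefficients solve the normal equations G · a = b where
  G_{ij} = <φ_i, φ_j> and b_i = <f, φ_i>, with φ_0 = 1, φ_1 = x, φ_2 = x^2.
G =
  [2, 0, 2/3]
  [0, 2/3, 0]
  [2/3, 0, 2/5],
b = (-6/5, -6/5, -6/7).
Solving gives a_0 = 9/35, a_1 = -9/5, a_2 = -18/7, so
  g(x) = -18*x^2/7 - 9*x/5 + 9/35.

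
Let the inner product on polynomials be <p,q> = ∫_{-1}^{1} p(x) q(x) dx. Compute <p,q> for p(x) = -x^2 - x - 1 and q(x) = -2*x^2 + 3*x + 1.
<p,q> = -38/15

Expand the product: p(x)·q(x) = 2*x^4 - x^3 - 2*x^2 - 4*x - 1.
∫_{-1}^{1} of each monomial x^k gives [2/(k+1) if k even, 0 if k odd]. Integrating term-by-term (or equivalently evaluating the antiderivative F(x) = 2*x^5/5 - x^4/4 - 2*x^3/3 - 2*x^2 - x at the endpoints):
  F(1) − F(−1) = -211/60 − (-59/60) = -38/15.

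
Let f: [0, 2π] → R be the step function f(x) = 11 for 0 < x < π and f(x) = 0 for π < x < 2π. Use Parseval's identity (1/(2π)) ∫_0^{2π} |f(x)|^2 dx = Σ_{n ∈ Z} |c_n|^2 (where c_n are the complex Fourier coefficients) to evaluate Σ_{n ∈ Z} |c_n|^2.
Σ |c_n|^2 = 121/2

Parseval equates the L^2 energy of f (normalised by 1/(2π)) with the ℓ^2 sum of its Fourier coefficients: (1/(2π)) ∫_0^{2π} |f|^2 = Σ |c_n|^2.
Compute the left side: (1/(2π)) [∫_0^π 11^2 dx + ∫_π^{2π} 0^2 dx] = (1/(2π)) · (121π + 0π) = (121 + 0)/2 = 121/2.
So Σ_{n ∈ Z} |c_n|^2 = 121/2.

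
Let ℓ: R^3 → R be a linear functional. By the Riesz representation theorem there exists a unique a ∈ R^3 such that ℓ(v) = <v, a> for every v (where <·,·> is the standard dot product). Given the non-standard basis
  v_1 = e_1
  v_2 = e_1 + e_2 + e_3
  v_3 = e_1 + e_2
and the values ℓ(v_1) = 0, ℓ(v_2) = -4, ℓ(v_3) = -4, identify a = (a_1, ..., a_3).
a = (0, -4, 0)

Write a = (a_1, ..., a_3) in the standard basis. For each basis vector v_i, ℓ(v_i) = <v_i, a> is a linear equation in the a_j's. Collect the n equations into a matrix system V a = ℓ, where row i of V is v_i (expressed in the standard basis). Since V is invertible (lower-triangular with 1s on the diagonal, up to permutation), solve by back-substitution:
  V =
[[1, 0, 0],
 [1, 1, 1],
 [1, 1, 0]]
  V a = (0, -4, -4)
Solving gives a = (0, -4, 0).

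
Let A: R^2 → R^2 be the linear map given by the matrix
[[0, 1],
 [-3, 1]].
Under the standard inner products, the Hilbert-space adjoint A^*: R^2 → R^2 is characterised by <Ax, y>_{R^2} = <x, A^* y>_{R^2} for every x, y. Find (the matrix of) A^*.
A^* = A^T =
[[0, -3],
 [1, 1]]

For real matrices with standard dot products, the defining identity <Ax, y> = <x, A^* y> gives (Ax)^T y = x^T (A^*) y, i.e. x^T A^T y = x^T (A^*) y. Since this holds for all x, y, we must have A^* = A^T. Therefore
A^* =
[[0, -3],
 [1, 1]].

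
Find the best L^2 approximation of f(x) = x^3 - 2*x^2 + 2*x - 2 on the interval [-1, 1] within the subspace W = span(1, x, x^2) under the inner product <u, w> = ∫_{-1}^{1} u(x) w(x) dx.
g(x) = -2*x^2 + 13*x/5 - 2

The best approximation g ∈ W is the orthogonal projection of f onto W. Writing g = a_0 + a_1 x + a_2 x^2, the coefficients solve the normal equations G · a = b where
  G_{ij} = <φ_i, φ_j> and b_i = <f, φ_i>, with φ_0 = 1, φ_1 = x, φ_2 = x^2.
G =
  [2, 0, 2/3]
  [0, 2/3, 0]
  [2/3, 0, 2/5],
b = (-16/3, 26/15, -32/15).
Solving gives a_0 = -2, a_1 = 13/5, a_2 = -2, so
  g(x) = -2*x^2 + 13*x/5 - 2.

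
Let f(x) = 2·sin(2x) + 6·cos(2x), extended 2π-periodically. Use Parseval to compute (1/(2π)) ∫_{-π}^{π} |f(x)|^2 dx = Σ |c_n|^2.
Σ |c_n|^2 = 20

Expand |f|^2 and use orthogonality of {sin(nx), cos(mx)} on [-π, π]:
  ∫_{-π}^{π} sin(nx)^2 dx = π, ∫ cos(mx)^2 dx = π, and cross terms integrate to 0.
So ∫_{-π}^{π} f(x)^2 dx = 2^2 · π + 6^2 · π = (4 + 36)π.
Divide by 2π: (4 + 36)/2 = 20.
By Parseval, this equals Σ |c_n|^2.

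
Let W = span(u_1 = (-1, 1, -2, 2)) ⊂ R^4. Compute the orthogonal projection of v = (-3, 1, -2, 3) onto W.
proj_W(v) = (-7/5, 7/5, -14/5, 14/5)

Set up U = [u_1 | ... | u_1] ∈ R^(4×1). The projector onto W = col(U) is P = U (U^T U)^(-1) U^T.
Compute U^T U =
  [10],
and U^T v = (14).
Solve U^T U · c = U^T v for the coefficients: c = (7/5). The projection is proj_W(v) = U c.
Check: (v - proj_W(v)) · u_1 = 0  (should be 0).
Result: proj_W(v) = (-7/5, 7/5, -14/5, 14/5).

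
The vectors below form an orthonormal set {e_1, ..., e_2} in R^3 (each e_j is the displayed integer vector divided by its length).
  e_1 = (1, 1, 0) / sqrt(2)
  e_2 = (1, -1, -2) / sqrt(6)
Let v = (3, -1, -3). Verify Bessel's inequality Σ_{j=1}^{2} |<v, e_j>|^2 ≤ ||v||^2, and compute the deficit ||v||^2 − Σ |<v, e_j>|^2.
Σ |<v, e_j>|^2 = 56/3; ||v||^2 = 19; deficit = 1/3

Write each e_j = u_j / sqrt(<u_j, u_j>) where u_j is the displayed integer vector. Then <v, e_j> = <v, u_j> / sqrt(<u_j, u_j>), so |<v, e_j>|^2 = <v, u_j>^2 / <u_j, u_j>.
Coefficients: <v, e_1> = 2/sqrt(2), <v, e_2> = 10/sqrt(6).
Square and sum: Σ |<v, e_j>|^2 = 56/3.
Compute ||v||^2 = v·v = 19.
Deficit = 19 − 56/3 = 1/3 ≥ 0, confirming Bessel's inequality. (The deficit equals ||v − Σ <v,e_j> e_j||^2, the squared distance from v to span{e_j}.)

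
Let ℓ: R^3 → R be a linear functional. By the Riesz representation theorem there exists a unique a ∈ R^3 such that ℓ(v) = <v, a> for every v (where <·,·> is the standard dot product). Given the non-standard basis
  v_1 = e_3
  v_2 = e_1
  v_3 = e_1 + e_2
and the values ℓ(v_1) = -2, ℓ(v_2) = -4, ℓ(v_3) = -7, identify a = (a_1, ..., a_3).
a = (-4, -3, -2)

Write a = (a_1, ..., a_3) in the standard basis. For each basis vector v_i, ℓ(v_i) = <v_i, a> is a linear equation in the a_j's. Collect the n equations into a matrix system V a = ℓ, where row i of V is v_i (expressed in the standard basis). Since V is invertible (lower-triangular with 1s on the diagonal, up to permutation), solve by back-substitution:
  V =
[[0, 0, 1],
 [1, 0, 0],
 [1, 1, 0]]
  V a = (-2, -4, -7)
Solving gives a = (-4, -3, -2).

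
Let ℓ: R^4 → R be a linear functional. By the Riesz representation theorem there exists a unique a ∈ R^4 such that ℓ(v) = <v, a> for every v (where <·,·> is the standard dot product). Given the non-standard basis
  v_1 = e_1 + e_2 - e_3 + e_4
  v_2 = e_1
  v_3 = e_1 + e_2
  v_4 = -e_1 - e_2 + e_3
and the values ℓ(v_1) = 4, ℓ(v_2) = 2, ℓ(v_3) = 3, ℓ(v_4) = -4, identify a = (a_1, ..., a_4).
a = (2, 1, -1, 0)

Write a = (a_1, ..., a_4) in the standard basis. For each basis vector v_i, ℓ(v_i) = <v_i, a> is a linear equation in the a_j's. Collect the n equations into a matrix system V a = ℓ, where row i of V is v_i (expressed in the standard basis). Since V is invertible (lower-triangular with 1s on the diagonal, up to permutation), solve by back-substitution:
  V =
[[1, 1, -1, 1],
 [1, 0, 0, 0],
 [1, 1, 0, 0],
 [-1, -1, 1, 0]]
  V a = (4, 2, 3, -4)
Solving gives a = (2, 1, -1, 0).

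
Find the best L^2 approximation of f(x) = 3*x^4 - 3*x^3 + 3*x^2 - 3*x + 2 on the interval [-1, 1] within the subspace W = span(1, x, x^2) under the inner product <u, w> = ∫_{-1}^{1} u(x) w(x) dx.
g(x) = 39*x^2/7 - 24*x/5 + 61/35

The best approximation g ∈ W is the orthogonal projection of f onto W. Writing g = a_0 + a_1 x + a_2 x^2, the coefficients solve the normal equations G · a = b where
  G_{ij} = <φ_i, φ_j> and b_i = <f, φ_i>, with φ_0 = 1, φ_1 = x, φ_2 = x^2.
G =
  [2, 0, 2/3]
  [0, 2/3, 0]
  [2/3, 0, 2/5],
b = (36/5, -16/5, 356/105).
Solving gives a_0 = 61/35, a_1 = -24/5, a_2 = 39/7, so
  g(x) = 39*x^2/7 - 24*x/5 + 61/35.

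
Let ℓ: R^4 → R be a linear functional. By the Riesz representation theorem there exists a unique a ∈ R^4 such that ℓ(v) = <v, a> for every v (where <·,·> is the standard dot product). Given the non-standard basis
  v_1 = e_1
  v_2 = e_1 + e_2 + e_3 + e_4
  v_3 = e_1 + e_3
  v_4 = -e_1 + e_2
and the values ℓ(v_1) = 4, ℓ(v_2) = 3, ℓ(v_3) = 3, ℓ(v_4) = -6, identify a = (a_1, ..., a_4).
a = (4, -2, -1, 2)

Write a = (a_1, ..., a_4) in the standard basis. For each basis vector v_i, ℓ(v_i) = <v_i, a> is a linear equation in the a_j's. Collect the n equations into a matrix system V a = ℓ, where row i of V is v_i (expressed in the standard basis). Since V is invertible (lower-triangular with 1s on the diagonal, up to permutation), solve by back-substitution:
  V =
[[1, 0, 0, 0],
 [1, 1, 1, 1],
 [1, 0, 1, 0],
 [-1, 1, 0, 0]]
  V a = (4, 3, 3, -6)
Solving gives a = (4, -2, -1, 2).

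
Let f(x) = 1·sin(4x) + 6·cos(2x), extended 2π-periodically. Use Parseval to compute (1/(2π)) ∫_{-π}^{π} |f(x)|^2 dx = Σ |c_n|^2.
Σ |c_n|^2 = 37/2

Expand |f|^2 and use orthogonality of {sin(nx), cos(mx)} on [-π, π]:
  ∫_{-π}^{π} sin(nx)^2 dx = π, ∫ cos(mx)^2 dx = π, and cross terms integrate to 0.
So ∫_{-π}^{π} f(x)^2 dx = 1^2 · π + 6^2 · π = (1 + 36)π.
Divide by 2π: (1 + 36)/2 = 37/2.
By Parseval, this equals Σ |c_n|^2.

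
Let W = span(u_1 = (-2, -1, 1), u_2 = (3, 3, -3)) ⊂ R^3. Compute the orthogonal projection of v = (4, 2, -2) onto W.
proj_W(v) = (4, 2, -2)

Set up U = [u_1 | ... | u_2] ∈ R^(3×2). The projector onto W = col(U) is P = U (U^T U)^(-1) U^T.
Compute U^T U =
  [6, -12]
  [-12, 27],
and U^T v = (-12, 24).
Solve U^T U · c = U^T v for the coefficients: c = (-2, 0). The projection is proj_W(v) = U c.
Check: (v - proj_W(v)) · u_1 = 0  (should be 0).
Check: (v - proj_W(v)) · u_2 = 0  (should be 0).
Result: proj_W(v) = (4, 2, -2).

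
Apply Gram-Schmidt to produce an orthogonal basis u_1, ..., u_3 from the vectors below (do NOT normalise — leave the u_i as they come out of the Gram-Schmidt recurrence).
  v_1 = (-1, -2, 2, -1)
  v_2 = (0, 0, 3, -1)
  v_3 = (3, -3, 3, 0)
Orthogonal basis:
  u_1 = (-1, -2, 2, -1)
  u_2 = (7/10, 7/5, 8/5, -3/10)
  u_3 = (60/17, -33/17, 6/17, 18/17)

Apply the Gram-Schmidt recurrence
  u_1 = v_1
  u_i = v_i − Σ_{j<i} ((v_i · u_j) / (u_j · u_j)) · u_j.

Step by step this gives:
  u_1 = (-1, -2, 2, -1)
  u_2 = (7/10, 7/5, 8/5, -3/10)
  u_3 = (60/17, -33/17, 6/17, 18/17)

Orthogonality check:
  u_2 · u_1 = 0 (should be 0)
  u_3 · u_1 = 0 (should be 0)
  u_3 · u_2 = 0 (should be 0)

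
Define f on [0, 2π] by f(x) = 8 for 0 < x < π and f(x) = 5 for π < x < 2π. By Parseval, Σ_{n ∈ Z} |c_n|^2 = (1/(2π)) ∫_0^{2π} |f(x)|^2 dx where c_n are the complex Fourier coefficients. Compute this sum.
Σ |c_n|^2 = 89/2

Parseval equates the L^2 energy of f (normalised by 1/(2π)) with the ℓ^2 sum of its Fourier coefficients: (1/(2π)) ∫_0^{2π} |f|^2 = Σ |c_n|^2.
Compute the left side: (1/(2π)) [∫_0^π 8^2 dx + ∫_π^{2π} 5^2 dx] = (1/(2π)) · (64π + 25π) = (64 + 25)/2 = 89/2.
So Σ_{n ∈ Z} |c_n|^2 = 89/2.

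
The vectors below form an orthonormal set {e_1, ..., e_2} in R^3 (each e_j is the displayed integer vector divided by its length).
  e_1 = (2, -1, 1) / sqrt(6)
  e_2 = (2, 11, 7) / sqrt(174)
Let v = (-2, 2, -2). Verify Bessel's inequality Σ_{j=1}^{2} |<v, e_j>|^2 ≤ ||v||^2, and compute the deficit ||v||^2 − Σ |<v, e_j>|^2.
Σ |<v, e_j>|^2 = 312/29; ||v||^2 = 12; deficit = 36/29

Write each e_j = u_j / sqrt(<u_j, u_j>) where u_j is the displayed integer vector. Then <v, e_j> = <v, u_j> / sqrt(<u_j, u_j>), so |<v, e_j>|^2 = <v, u_j>^2 / <u_j, u_j>.
Coefficients: <v, e_1> = -8/sqrt(6), <v, e_2> = 4/sqrt(174).
Square and sum: Σ |<v, e_j>|^2 = 312/29.
Compute ||v||^2 = v·v = 12.
Deficit = 12 − 312/29 = 36/29 ≥ 0, confirming Bessel's inequality. (The deficit equals ||v − Σ <v,e_j> e_j||^2, the squared distance from v to span{e_j}.)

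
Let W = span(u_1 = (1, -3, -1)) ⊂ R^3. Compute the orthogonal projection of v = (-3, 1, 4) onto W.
proj_W(v) = (-10/11, 30/11, 10/11)

Set up U = [u_1 | ... | u_1] ∈ R^(3×1). The projector onto W = col(U) is P = U (U^T U)^(-1) U^T.
Compute U^T U =
  [11],
and U^T v = (-10).
Solve U^T U · c = U^T v for the coefficients: c = (-10/11). The projection is proj_W(v) = U c.
Check: (v - proj_W(v)) · u_1 = 0  (should be 0).
Result: proj_W(v) = (-10/11, 30/11, 10/11).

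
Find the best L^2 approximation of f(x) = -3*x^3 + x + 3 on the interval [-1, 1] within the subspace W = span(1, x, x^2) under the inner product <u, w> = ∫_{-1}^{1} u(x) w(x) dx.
g(x) = 3 - 4*x/5

The best approximation g ∈ W is the orthogonal projection of f onto W. Writing g = a_0 + a_1 x + a_2 x^2, the coefficients solve the normal equations G · a = b where
  G_{ij} = <φ_i, φ_j> and b_i = <f, φ_i>, with φ_0 = 1, φ_1 = x, φ_2 = x^2.
G =
  [2, 0, 2/3]
  [0, 2/3, 0]
  [2/3, 0, 2/5],
b = (6, -8/15, 2).
Solving gives a_0 = 3, a_1 = -4/5, a_2 = 0, so
  g(x) = 3 - 4*x/5.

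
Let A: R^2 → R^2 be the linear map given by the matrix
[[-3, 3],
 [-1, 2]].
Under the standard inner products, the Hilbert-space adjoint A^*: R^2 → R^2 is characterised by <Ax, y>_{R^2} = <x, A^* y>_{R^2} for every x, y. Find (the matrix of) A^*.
A^* = A^T =
[[-3, -1],
 [3, 2]]

For real matrices with standard dot products, the defining identity <Ax, y> = <x, A^* y> gives (Ax)^T y = x^T (A^*) y, i.e. x^T A^T y = x^T (A^*) y. Since this holds for all x, y, we must have A^* = A^T. Therefore
A^* =
[[-3, -1],
 [3, 2]].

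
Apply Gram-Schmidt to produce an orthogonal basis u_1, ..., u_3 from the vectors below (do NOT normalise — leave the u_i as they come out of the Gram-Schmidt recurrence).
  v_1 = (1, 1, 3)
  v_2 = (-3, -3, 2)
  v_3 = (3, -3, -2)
Orthogonal basis:
  u_1 = (1, 1, 3)
  u_2 = (-3, -3, 2)
  u_3 = (3, -3, 0)

Apply the Gram-Schmidt recurrence
  u_1 = v_1
  u_i = v_i − Σ_{j<i} ((v_i · u_j) / (u_j · u_j)) · u_j.

Step by step this gives:
  u_1 = (1, 1, 3)
  u_2 = (-3, -3, 2)
  u_3 = (3, -3, 0)

Orthogonality check:
  u_2 · u_1 = 0 (should be 0)
  u_3 · u_1 = 0 (should be 0)
  u_3 · u_2 = 0 (should be 0)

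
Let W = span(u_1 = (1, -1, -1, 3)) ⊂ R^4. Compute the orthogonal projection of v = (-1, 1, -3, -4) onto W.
proj_W(v) = (-11/12, 11/12, 11/12, -11/4)

Set up U = [u_1 | ... | u_1] ∈ R^(4×1). The projector onto W = col(U) is P = U (U^T U)^(-1) U^T.
Compute U^T U =
  [12],
and U^T v = (-11).
Solve U^T U · c = U^T v for the coefficients: c = (-11/12). The projection is proj_W(v) = U c.
Check: (v - proj_W(v)) · u_1 = 0  (should be 0).
Result: proj_W(v) = (-11/12, 11/12, 11/12, -11/4).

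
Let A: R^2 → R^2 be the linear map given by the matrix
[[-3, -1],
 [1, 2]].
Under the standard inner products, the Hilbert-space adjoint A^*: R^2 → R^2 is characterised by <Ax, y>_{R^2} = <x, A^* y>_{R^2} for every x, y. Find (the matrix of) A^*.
A^* = A^T =
[[-3, 1],
 [-1, 2]]

For real matrices with standard dot products, the defining identity <Ax, y> = <x, A^* y> gives (Ax)^T y = x^T (A^*) y, i.e. x^T A^T y = x^T (A^*) y. Since this holds for all x, y, we must have A^* = A^T. Therefore
A^* =
[[-3, 1],
 [-1, 2]].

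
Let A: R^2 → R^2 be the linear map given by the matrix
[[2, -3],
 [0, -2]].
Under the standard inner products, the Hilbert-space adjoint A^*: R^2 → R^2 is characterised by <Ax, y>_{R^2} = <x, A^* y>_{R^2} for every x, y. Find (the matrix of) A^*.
A^* = A^T =
[[2, 0],
 [-3, -2]]

For real matrices with standard dot products, the defining identity <Ax, y> = <x, A^* y> gives (Ax)^T y = x^T (A^*) y, i.e. x^T A^T y = x^T (A^*) y. Since this holds for all x, y, we must have A^* = A^T. Therefore
A^* =
[[2, 0],
 [-3, -2]].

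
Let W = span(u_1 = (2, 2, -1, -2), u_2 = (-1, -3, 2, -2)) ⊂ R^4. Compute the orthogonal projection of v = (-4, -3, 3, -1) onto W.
proj_W(v) = (-157/66, -93/22, 85/33, -13/33)

Set up U = [u_1 | ... | u_2] ∈ R^(4×2). The projector onto W = col(U) is P = U (U^T U)^(-1) U^T.
Compute U^T U =
  [13, -6]
  [-6, 18],
and U^T v = (-15, 21).
Solve U^T U · c = U^T v for the coefficients: c = (-8/11, 61/66). The projection is proj_W(v) = U c.
Check: (v - proj_W(v)) · u_1 = 0  (should be 0).
Check: (v - proj_W(v)) · u_2 = 0  (should be 0).
Result: proj_W(v) = (-157/66, -93/22, 85/33, -13/33).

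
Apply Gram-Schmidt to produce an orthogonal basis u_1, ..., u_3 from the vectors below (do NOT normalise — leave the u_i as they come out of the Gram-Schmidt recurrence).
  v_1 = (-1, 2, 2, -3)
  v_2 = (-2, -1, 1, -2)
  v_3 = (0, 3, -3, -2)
Orthogonal basis:
  u_1 = (-1, 2, 2, -3)
  u_2 = (-14/9, -17/9, 1/9, -2/3)
  u_3 = (-23/29, 28/29, -104/29, -43/29)

Apply the Gram-Schmidt recurrence
  u_1 = v_1
  u_i = v_i − Σ_{j<i} ((v_i · u_j) / (u_j · u_j)) · u_j.

Step by step this gives:
  u_1 = (-1, 2, 2, -3)
  u_2 = (-14/9, -17/9, 1/9, -2/3)
  u_3 = (-23/29, 28/29, -104/29, -43/29)

Orthogonality check:
  u_2 · u_1 = 0 (should be 0)
  u_3 · u_1 = 0 (should be 0)
  u_3 · u_2 = 0 (should be 0)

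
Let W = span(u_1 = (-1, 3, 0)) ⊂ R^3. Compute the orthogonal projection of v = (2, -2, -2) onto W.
proj_W(v) = (4/5, -12/5, 0)

Set up U = [u_1 | ... | u_1] ∈ R^(3×1). The projector onto W = col(U) is P = U (U^T U)^(-1) U^T.
Compute U^T U =
  [10],
and U^T v = (-8).
Solve U^T U · c = U^T v for the coefficients: c = (-4/5). The projection is proj_W(v) = U c.
Check: (v - proj_W(v)) · u_1 = 0  (should be 0).
Result: proj_W(v) = (4/5, -12/5, 0).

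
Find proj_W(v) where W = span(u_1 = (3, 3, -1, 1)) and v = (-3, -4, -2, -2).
proj_W(v) = (-63/20, -63/20, 21/20, -21/20)

Set up U = [u_1 | ... | u_1] ∈ R^(4×1). The projector onto W = col(U) is P = U (U^T U)^(-1) U^T.
Compute U^T U =
  [20],
and U^T v = (-21).
Solve U^T U · c = U^T v for the coefficients: c = (-21/20). The projection is proj_W(v) = U c.
Check: (v - proj_W(v)) · u_1 = 0  (should be 0).
Result: proj_W(v) = (-63/20, -63/20, 21/20, -21/20).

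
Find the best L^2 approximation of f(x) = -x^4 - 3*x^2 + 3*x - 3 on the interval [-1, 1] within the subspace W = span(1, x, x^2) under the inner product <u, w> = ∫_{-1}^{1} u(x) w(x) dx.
g(x) = -27*x^2/7 + 3*x - 102/35

The best approximation g ∈ W is the orthogonal projection of f onto W. Writing g = a_0 + a_1 x + a_2 x^2, the coefficients solve the normal equations G · a = b where
  G_{ij} = <φ_i, φ_j> and b_i = <f, φ_i>, with φ_0 = 1, φ_1 = x, φ_2 = x^2.
G =
  [2, 0, 2/3]
  [0, 2/3, 0]
  [2/3, 0, 2/5],
b = (-42/5, 2, -122/35).
Solving gives a_0 = -102/35, a_1 = 3, a_2 = -27/7, so
  g(x) = -27*x^2/7 + 3*x - 102/35.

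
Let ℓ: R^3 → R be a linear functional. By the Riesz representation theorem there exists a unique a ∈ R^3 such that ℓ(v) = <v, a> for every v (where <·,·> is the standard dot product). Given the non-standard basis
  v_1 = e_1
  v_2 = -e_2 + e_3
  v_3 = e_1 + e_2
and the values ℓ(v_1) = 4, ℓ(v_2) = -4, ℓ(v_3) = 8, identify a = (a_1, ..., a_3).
a = (4, 4, 0)

Write a = (a_1, ..., a_3) in the standard basis. For each basis vector v_i, ℓ(v_i) = <v_i, a> is a linear equation in the a_j's. Collect the n equations into a matrix system V a = ℓ, where row i of V is v_i (expressed in the standard basis). Since V is invertible (lower-triangular with 1s on the diagonal, up to permutation), solve by back-substitution:
  V =
[[1, 0, 0],
 [0, -1, 1],
 [1, 1, 0]]
  V a = (4, -4, 8)
Solving gives a = (4, 4, 0).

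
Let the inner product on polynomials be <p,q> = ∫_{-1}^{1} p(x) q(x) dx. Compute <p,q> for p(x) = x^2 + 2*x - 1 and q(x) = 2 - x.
<p,q> = -4

Expand the product: p(x)·q(x) = -x^3 + 5*x - 2.
∫_{-1}^{1} of each monomial x^k gives [2/(k+1) if k even, 0 if k odd]. Integrating term-by-term (or equivalently evaluating the antiderivative F(x) = -x^4/4 + 5*x^2/2 - 2*x at the endpoints):
  F(1) − F(−1) = 1/4 − (17/4) = -4.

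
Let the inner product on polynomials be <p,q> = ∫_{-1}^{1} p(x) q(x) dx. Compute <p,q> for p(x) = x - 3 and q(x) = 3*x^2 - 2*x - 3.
<p,q> = 32/3

Expand the product: p(x)·q(x) = 3*x^3 - 11*x^2 + 3*x + 9.
∫_{-1}^{1} of each monomial x^k gives [2/(k+1) if k even, 0 if k odd]. Integrating term-by-term (or equivalently evaluating the antiderivative F(x) = 3*x^4/4 - 11*x^3/3 + 3*x^2/2 + 9*x at the endpoints):
  F(1) − F(−1) = 91/12 − (-37/12) = 32/3.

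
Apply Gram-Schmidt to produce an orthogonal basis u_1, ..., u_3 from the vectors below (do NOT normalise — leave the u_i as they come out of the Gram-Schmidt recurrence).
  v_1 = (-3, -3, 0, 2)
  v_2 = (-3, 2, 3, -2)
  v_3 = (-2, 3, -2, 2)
Orthogonal basis:
  u_1 = (-3, -3, 0, 2)
  u_2 = (-69/22, 41/22, 3, -21/11)
  u_3 = (-923/571, 1707/571, -1277/571, 1176/571)

Apply the Gram-Schmidt recurrence
  u_1 = v_1
  u_i = v_i − Σ_{j<i} ((v_i · u_j) / (u_j · u_j)) · u_j.

Step by step this gives:
  u_1 = (-3, -3, 0, 2)
  u_2 = (-69/22, 41/22, 3, -21/11)
  u_3 = (-923/571, 1707/571, -1277/571, 1176/571)

Orthogonality check:
  u_2 · u_1 = 0 (should be 0)
  u_3 · u_1 = 0 (should be 0)
  u_3 · u_2 = 0 (should be 0)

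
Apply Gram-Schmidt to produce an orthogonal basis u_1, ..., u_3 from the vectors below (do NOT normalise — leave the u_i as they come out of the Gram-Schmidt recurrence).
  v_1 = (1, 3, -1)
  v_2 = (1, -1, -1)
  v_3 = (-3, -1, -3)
Orthogonal basis:
  u_1 = (1, 3, -1)
  u_2 = (12/11, -8/11, -12/11)
  u_3 = (-3, 0, -3)

Apply the Gram-Schmidt recurrence
  u_1 = v_1
  u_i = v_i − Σ_{j<i} ((v_i · u_j) / (u_j · u_j)) · u_j.

Step by step this gives:
  u_1 = (1, 3, -1)
  u_2 = (12/11, -8/11, -12/11)
  u_3 = (-3, 0, -3)

Orthogonality check:
  u_2 · u_1 = 0 (should be 0)
  u_3 · u_1 = 0 (should be 0)
  u_3 · u_2 = 0 (should be 0)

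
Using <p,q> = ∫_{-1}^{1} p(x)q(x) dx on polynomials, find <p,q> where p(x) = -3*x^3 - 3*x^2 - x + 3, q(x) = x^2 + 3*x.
<p,q> = -24/5

Expand the product: p(x)·q(x) = -3*x^5 - 12*x^4 - 10*x^3 + 9*x.
∫_{-1}^{1} of each monomial x^k gives [2/(k+1) if k even, 0 if k odd]. Integrating term-by-term (or equivalently evaluating the antiderivative F(x) = -x^6/2 - 12*x^5/5 - 5*x^4/2 + 9*x^2/2 at the endpoints):
  F(1) − F(−1) = -9/10 − (39/10) = -24/5.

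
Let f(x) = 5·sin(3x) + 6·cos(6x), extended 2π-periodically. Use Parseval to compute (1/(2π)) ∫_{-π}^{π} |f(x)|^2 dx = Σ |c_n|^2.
Σ |c_n|^2 = 61/2

Expand |f|^2 and use orthogonality of {sin(nx), cos(mx)} on [-π, π]:
  ∫_{-π}^{π} sin(nx)^2 dx = π, ∫ cos(mx)^2 dx = π, and cross terms integrate to 0.
So ∫_{-π}^{π} f(x)^2 dx = 5^2 · π + 6^2 · π = (25 + 36)π.
Divide by 2π: (25 + 36)/2 = 61/2.
By Parseval, this equals Σ |c_n|^2.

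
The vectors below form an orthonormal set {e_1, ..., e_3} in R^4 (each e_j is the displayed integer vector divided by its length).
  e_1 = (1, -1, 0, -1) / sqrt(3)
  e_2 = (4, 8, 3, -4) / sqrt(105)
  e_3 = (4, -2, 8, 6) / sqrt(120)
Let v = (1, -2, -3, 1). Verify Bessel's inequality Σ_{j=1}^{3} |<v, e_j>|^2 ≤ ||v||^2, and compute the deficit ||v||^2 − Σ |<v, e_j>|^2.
Σ |<v, e_j>|^2 = 341/42; ||v||^2 = 15; deficit = 289/42

Write each e_j = u_j / sqrt(<u_j, u_j>) where u_j is the displayed integer vector. Then <v, e_j> = <v, u_j> / sqrt(<u_j, u_j>), so |<v, e_j>|^2 = <v, u_j>^2 / <u_j, u_j>.
Coefficients: <v, e_1> = 2/sqrt(3), <v, e_2> = -25/sqrt(105), <v, e_3> = -10/sqrt(120).
Square and sum: Σ |<v, e_j>|^2 = 341/42.
Compute ||v||^2 = v·v = 15.
Deficit = 15 − 341/42 = 289/42 ≥ 0, confirming Bessel's inequality. (The deficit equals ||v − Σ <v,e_j> e_j||^2, the squared distance from v to span{e_j}.)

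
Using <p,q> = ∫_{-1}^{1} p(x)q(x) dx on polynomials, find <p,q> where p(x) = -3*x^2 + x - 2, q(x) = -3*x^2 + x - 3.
<p,q> = 394/15

Expand the product: p(x)·q(x) = 9*x^4 - 6*x^3 + 16*x^2 - 5*x + 6.
∫_{-1}^{1} of each monomial x^k gives [2/(k+1) if k even, 0 if k odd]. Integrating term-by-term (or equivalently evaluating the antiderivative F(x) = 9*x^5/5 - 3*x^4/2 + 16*x^3/3 - 5*x^2/2 + 6*x at the endpoints):
  F(1) − F(−1) = 137/15 − (-257/15) = 394/15.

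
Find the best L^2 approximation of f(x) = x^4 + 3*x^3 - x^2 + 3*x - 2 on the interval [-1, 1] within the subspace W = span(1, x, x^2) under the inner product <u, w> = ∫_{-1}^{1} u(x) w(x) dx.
g(x) = -x^2/7 + 24*x/5 - 73/35

The best approximation g ∈ W is the orthogonal projection of f onto W. Writing g = a_0 + a_1 x + a_2 x^2, the coefficients solve the normal equations G · a = b where
  G_{ij} = <φ_i, φ_j> and b_i = <f, φ_i>, with φ_0 = 1, φ_1 = x, φ_2 = x^2.
G =
  [2, 0, 2/3]
  [0, 2/3, 0]
  [2/3, 0, 2/5],
b = (-64/15, 16/5, -152/105).
Solving gives a_0 = -73/35, a_1 = 24/5, a_2 = -1/7, so
  g(x) = -x^2/7 + 24*x/5 - 73/35.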